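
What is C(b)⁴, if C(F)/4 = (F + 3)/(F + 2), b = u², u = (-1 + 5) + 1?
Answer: 157351936/531441 ≈ 296.09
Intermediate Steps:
u = 5 (u = 4 + 1 = 5)
b = 25 (b = 5² = 25)
C(F) = 4*(3 + F)/(2 + F) (C(F) = 4*((F + 3)/(F + 2)) = 4*((3 + F)/(2 + F)) = 4*(3 + F)/(2 + F))
C(b)⁴ = (4*(3 + 25)/(2 + 25))⁴ = (4*28/27)⁴ = (4*(1/27)*28)⁴ = (112/27)⁴ = 157351936/531441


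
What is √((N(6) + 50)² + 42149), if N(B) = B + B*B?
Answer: √50613 ≈ 224.97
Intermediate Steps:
N(B) = B + B²
√((N(6) + 50)² + 42149) = √((6*(1 + 6) + 50)² + 42149) = √((6*7 + 50)² + 42149) = √((42 + 50)² + 42149) = √(92² + 42149) = √(8464 + 42149) = √50613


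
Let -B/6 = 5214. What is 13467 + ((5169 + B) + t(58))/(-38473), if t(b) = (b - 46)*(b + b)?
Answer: 518140614/38473 ≈ 13468.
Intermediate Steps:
B = -31284 (B = -6*5214 = -31284)
t(b) = 2*b*(-46 + b) (t(b) = (-46 + b)*(2*b) = 2*b*(-46 + b))
13467 + ((5169 + B) + t(58))/(-38473) = 13467 + ((5169 - 31284) + 2*58*(-46 + 58))/(-38473) = 13467 + (-26115 + 2*58*12)*(-1/38473) = 13467 + (-26115 + 1392)*(-1/38473) = 13467 - 24723*(-1/38473) = 13467 + 24723/38473 = 518140614/38473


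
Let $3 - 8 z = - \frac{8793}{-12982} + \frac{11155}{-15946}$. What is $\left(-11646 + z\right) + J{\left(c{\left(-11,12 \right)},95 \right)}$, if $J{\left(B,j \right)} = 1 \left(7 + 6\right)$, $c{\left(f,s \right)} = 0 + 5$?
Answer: $- \frac{4816160866065}{414021944} \approx -11633.0$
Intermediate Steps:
$z = \frac{156408487}{414021944}$ ($z = \frac{3}{8} - \frac{- \frac{8793}{-12982} + \frac{11155}{-15946}}{8} = \frac{3}{8} - \frac{\left(-8793\right) \left(- \frac{1}{12982}\right) + 11155 \left(- \frac{1}{15946}\right)}{8} = \frac{3}{8} - \frac{\frac{8793}{12982} - \frac{11155}{15946}}{8} = \frac{3}{8} - - \frac{575129}{207010972} = \frac{3}{8} + \frac{575129}{207010972} = \frac{156408487}{414021944} \approx 0.37778$)
$c{\left(f,s \right)} = 5$
$J{\left(B,j \right)} = 13$ ($J{\left(B,j \right)} = 1 \cdot 13 = 13$)
$\left(-11646 + z\right) + J{\left(c{\left(-11,12 \right)},95 \right)} = \left(-11646 + \frac{156408487}{414021944}\right) + 13 = - \frac{4821543151337}{414021944} + 13 = - \frac{4816160866065}{414021944}$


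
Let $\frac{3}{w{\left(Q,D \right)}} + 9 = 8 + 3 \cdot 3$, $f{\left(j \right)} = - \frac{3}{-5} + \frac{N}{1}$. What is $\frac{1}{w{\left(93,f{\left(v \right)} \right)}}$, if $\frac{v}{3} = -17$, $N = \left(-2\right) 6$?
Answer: $\frac{8}{3} \approx 2.6667$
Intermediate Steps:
$N = -12$
$v = -51$ ($v = 3 \left(-17\right) = -51$)
$f{\left(j \right)} = - \frac{57}{5}$ ($f{\left(j \right)} = - \frac{3}{-5} - \frac{12}{1} = \left(-3\right) \left(- \frac{1}{5}\right) - 12 = \frac{3}{5} - 12 = - \frac{57}{5}$)
$w{\left(Q,D \right)} = \frac{3}{8}$ ($w{\left(Q,D \right)} = \frac{3}{-9 + \left(8 + 3 \cdot 3\right)} = \frac{3}{-9 + \left(8 + 9\right)} = \frac{3}{-9 + 17} = \frac{3}{8}$)
$\frac{1}{w{\left(93,f{\left(v \right)} \right)}} = \frac{1}{\frac{3}{8}} = \frac{8}{3}$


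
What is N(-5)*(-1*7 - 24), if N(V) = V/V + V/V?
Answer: -62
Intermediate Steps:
N(V) = 2 (N(V) = 1 + 1 = 2)
N(-5)*(-1*7 - 24) = 2*(-1*7 - 24) = 2*(-7 - 24) = 2*(-31) = -62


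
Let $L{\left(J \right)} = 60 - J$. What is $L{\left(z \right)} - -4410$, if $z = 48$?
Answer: $4422$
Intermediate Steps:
$L{\left(z \right)} - -4410 = \left(60 - 48\right) - -4410 = \left(60 - 48\right) + 4410 = 12 + 4410 = 4422$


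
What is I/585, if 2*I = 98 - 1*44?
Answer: 3/65 ≈ 0.046154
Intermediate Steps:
I = 27 (I = (98 - 1*44)/2 = (98 - 44)/2 = (½)*54 = 27)
I/585 = 27/585 = 27*(1/585) = 3/65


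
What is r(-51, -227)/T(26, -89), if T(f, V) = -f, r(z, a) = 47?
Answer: -47/26 ≈ -1.8077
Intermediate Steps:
r(-51, -227)/T(26, -89) = 47/((-1*26)) = 47/(-26) = 47*(-1/26) = -47/26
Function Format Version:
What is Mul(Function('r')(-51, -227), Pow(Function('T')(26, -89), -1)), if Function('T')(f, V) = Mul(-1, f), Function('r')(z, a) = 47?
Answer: Rational(-47, 26) ≈ -1.8077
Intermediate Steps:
Mul(Function('r')(-51, -227), Pow(Function('T')(26, -89), -1)) = Mul(47, Pow(Mul(-1, 26), -1)) = Mul(47, Pow(-26, -1)) = Mul(47, Rational(-1, 26)) = Rational(-47, 26)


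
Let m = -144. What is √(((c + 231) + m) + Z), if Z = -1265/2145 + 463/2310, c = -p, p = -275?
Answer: √36233427230/10010 ≈ 19.016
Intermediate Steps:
c = 275 (c = -1*(-275) = 275)
Z = -3897/10010 (Z = -1265*1/2145 + 463*(1/2310) = -23/39 + 463/2310 = -3897/10010 ≈ -0.38931)
√(((c + 231) + m) + Z) = √(((275 + 231) - 144) - 3897/10010) = √((506 - 144) - 3897/10010) = √(362 - 3897/10010) = √(3619723/10010) = √36233427230/10010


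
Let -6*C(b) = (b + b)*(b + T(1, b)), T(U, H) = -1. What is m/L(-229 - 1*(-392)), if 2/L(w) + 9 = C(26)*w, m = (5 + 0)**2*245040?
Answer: -108202517000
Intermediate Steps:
m = 6126000 (m = 5**2*245040 = 25*245040 = 6126000)
C(b) = -b*(-1 + b)/3 (C(b) = -(b + b)*(b - 1)/6 = -2*b*(-1 + b)/6 = -b*(-1 + b)/3)
L(w) = 2/(-9 - 650*w/3) (L(w) = 2/(-9 + ((1/3)*26*(1 - 1*26))*w) = 2/(-9 + ((1/3)*26*(1 - 26))*w) = 2/(-9 + ((1/3)*26*(-25))*w) = 2/(-9 - 650*w/3))
m/L(-229 - 1*(-392)) = 6126000/((-6/(27 + 650*(-229 - 1*(-392))))) = 6126000/((-6/(27 + 650*(-229 + 392)))) = 6126000/((-6/(27 + 650*163))) = 6126000/((-6/(27 + 105950))) = 6126000/((-6/105977)) = 6126000/((-6*1/105977)) = 6126000/(-6/105977) = 6126000*(-105977/6) = -108202517000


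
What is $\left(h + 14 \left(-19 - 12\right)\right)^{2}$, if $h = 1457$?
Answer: $1046529$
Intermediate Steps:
$\left(h + 14 \left(-19 - 12\right)\right)^{2} = \left(1457 + 14 \left(-19 - 12\right)\right)^{2} = \left(1457 + 14 \left(-31\right)\right)^{2} = \left(1457 - 434\right)^{2} = 1023^{2} = 1046529$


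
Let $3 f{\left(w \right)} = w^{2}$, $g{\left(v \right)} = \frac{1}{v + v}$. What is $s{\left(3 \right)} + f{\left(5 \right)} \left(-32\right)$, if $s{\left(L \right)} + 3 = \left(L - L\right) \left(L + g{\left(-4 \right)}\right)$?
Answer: $- \frac{809}{3} \approx -269.67$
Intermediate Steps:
$g{\left(v \right)} = \frac{1}{2 v}$
$f{\left(w \right)} = \frac{w^{2}}{3}$
$s{\left(L \right)} = -3$ ($s{\left(L \right)} = -3 + \left(L - L\right) \left(L + \frac{1}{2 \left(-4\right)}\right) = -3 + 0 \left(L + \frac{1}{2} \left(- \frac{1}{4}\right)\right) = -3 + 0 \left(L - \frac{1}{8}\right) = -3 + 0 \left(- \frac{1}{8} + L\right) = -3 + 0 = -3$)
$s{\left(3 \right)} + f{\left(5 \right)} \left(-32\right) = -3 + \frac{5^{2}}{3} \left(-32\right) = -3 + \frac{1}{3} \cdot 25 \left(-32\right) = -3 + \frac{25}{3} \left(-32\right) = -3 - \frac{800}{3} = - \frac{809}{3}$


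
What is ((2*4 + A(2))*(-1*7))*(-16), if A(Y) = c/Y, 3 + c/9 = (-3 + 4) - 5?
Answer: -2632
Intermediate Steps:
c = -63 (c = -27 + 9*((-3 + 4) - 5) = -27 + 9*(1 - 5) = -27 + 9*(-4) = -27 - 36 = -63)
A(Y) = -63/Y
((2*4 + A(2))*(-1*7))*(-16) = ((2*4 - 63/2)*(-1*7))*(-16) = ((8 - 63*½)*(-7))*(-16) = ((8 - 63/2)*(-7))*(-16) = -47/2*(-7)*(-16) = (329/2)*(-16) = -2632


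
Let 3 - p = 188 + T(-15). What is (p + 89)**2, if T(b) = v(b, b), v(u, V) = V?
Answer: 6561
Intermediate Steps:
T(b) = b
p = -170 (p = 3 - (188 - 15) = 3 - 1*173 = 3 - 173 = -170)
(p + 89)**2 = (-170 + 89)**2 = (-81)**2 = 6561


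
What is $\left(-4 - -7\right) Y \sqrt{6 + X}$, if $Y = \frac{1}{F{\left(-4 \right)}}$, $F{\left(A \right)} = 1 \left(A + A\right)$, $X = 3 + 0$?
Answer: $- \frac{9}{8} \approx -1.125$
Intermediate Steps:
$X = 3$
$F{\left(A \right)} = 2 A$ ($F{\left(A \right)} = 1 \cdot 2 A = 2 A$)
$Y = - \frac{1}{8}$ ($Y = \frac{1}{2 \left(-4\right)} = \frac{1}{-8} = - \frac{1}{8} \approx -0.125$)
$\left(-4 - -7\right) Y \sqrt{6 + X} = \left(-4 - -7\right) \left(- \frac{1}{8}\right) \sqrt{6 + 3} = \left(-4 + 7\right) \left(- \frac{1}{8}\right) \sqrt{9} = 3 \left(- \frac{1}{8}\right) 3 = \left(- \frac{3}{8}\right) 3 = - \frac{9}{8}$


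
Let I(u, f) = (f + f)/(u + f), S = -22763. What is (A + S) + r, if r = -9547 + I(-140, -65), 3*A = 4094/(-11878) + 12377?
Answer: -6862730544/243499 ≈ -28184.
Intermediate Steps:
I(u, f) = 2*f/(f + u) (I(u, f) = (2*f)/(f + u) = 2*f/(f + u))
A = 24501652/5939 (A = (4094/(-11878) + 12377)/3 = (4094*(-1/11878) + 12377)/3 = (-2047/5939 + 12377)/3 = (⅓)*(73504956/5939) = 24501652/5939 ≈ 4125.6)
r = -391401/41 (r = -9547 + 2*(-65)/(-65 - 140) = -9547 + 2*(-65)/(-205) = -9547 + 2*(-65)*(-1/205) = -9547 + 26/41 = -391401/41 ≈ -9546.4)
(A + S) + r = (24501652/5939 - 22763) - 391401/41 = -110687805/5939 - 391401/41 = -6862730544/243499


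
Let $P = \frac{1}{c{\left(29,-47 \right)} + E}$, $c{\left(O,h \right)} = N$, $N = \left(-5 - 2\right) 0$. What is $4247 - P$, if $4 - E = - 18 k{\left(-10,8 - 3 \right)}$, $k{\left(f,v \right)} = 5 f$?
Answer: $\frac{3805313}{896} \approx 4247.0$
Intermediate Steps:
$N = 0$ ($N = \left(-7\right) 0 = 0$)
$E = -896$ ($E = 4 - - 18 \cdot 5 \left(-10\right) = 4 - \left(-18\right) \left(-50\right) = 4 - 900 = -896$)
$c{\left(O,h \right)} = 0$
$P = - \frac{1}{896}$ ($P = \frac{1}{0 - 896} = \frac{1}{-896} = - \frac{1}{896} \approx -0.0011161$)
$4247 - P = 4247 - - \frac{1}{896} = 4247 + \frac{1}{896} = \frac{3805313}{896}$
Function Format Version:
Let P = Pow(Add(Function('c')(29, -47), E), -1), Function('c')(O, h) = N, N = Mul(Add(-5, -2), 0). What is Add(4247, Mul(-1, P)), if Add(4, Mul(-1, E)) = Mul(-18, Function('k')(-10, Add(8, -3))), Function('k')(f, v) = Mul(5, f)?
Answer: Rational(3805313, 896) ≈ 4247.0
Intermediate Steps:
N = 0 (N = Mul(-7, 0) = 0)
E = -896 (E = Add(4, Mul(-1, Mul(-18, Mul(5, -10)))) = Add(4, Mul(-1, Mul(-18, -50))) = Add(4, Mul(-1, 900)) = Add(4, -900) = -896)
Function('c')(O, h) = 0
P = Rational(-1, 896) (P = Pow(Add(0, -896), -1) = Pow(-896, -1) = Rational(-1, 896) ≈ -0.0011161)
Add(4247, Mul(-1, P)) = Add(4247, Mul(-1, Rational(-1, 896))) = Add(4247, Rational(1, 896)) = Rational(3805313, 896)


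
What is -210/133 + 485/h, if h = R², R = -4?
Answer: 8735/304 ≈ 28.734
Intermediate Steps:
h = 16 (h = (-4)² = 16)
-210/133 + 485/h = -210/133 + 485/16 = -210*1/133 + 485*(1/16) = -30/19 + 485/16 = 8735/304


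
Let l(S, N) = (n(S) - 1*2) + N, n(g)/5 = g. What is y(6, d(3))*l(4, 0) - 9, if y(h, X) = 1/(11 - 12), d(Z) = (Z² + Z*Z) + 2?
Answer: -27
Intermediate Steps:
d(Z) = 2 + 2*Z² (d(Z) = (Z² + Z²) + 2 = 2*Z² + 2 = 2 + 2*Z²)
n(g) = 5*g
y(h, X) = -1 (y(h, X) = 1/(-1) = -1)
l(S, N) = -2 + N + 5*S (l(S, N) = (5*S - 1*2) + N = (5*S - 2) + N = (-2 + 5*S) + N = -2 + N + 5*S)
y(6, d(3))*l(4, 0) - 9 = -(-2 + 0 + 5*4) - 9 = -(-2 + 0 + 20) - 9 = -1*18 - 9 = -18 - 9 = -27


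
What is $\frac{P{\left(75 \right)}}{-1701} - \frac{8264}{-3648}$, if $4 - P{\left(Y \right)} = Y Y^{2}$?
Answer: $\frac{64710103}{258552} \approx 250.28$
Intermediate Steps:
$P{\left(Y \right)} = 4 - Y^{3}$ ($P{\left(Y \right)} = 4 - Y Y^{2} = 4 - Y^{3}$)
$\frac{P{\left(75 \right)}}{-1701} - \frac{8264}{-3648} = \frac{4 - 75^{3}}{-1701} - \frac{8264}{-3648} = \left(4 - 421875\right) \left(- \frac{1}{1701}\right) - - \frac{1033}{456} = \left(4 - 421875\right) \left(- \frac{1}{1701}\right) + \frac{1033}{456} = \left(-421871\right) \left(- \frac{1}{1701}\right) + \frac{1033}{456} = \frac{421871}{1701} + \frac{1033}{456} = \frac{64710103}{258552}$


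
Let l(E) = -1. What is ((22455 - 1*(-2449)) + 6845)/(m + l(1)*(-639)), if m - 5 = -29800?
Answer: -31749/29156 ≈ -1.0889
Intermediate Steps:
m = -29795 (m = 5 - 29800 = -29795)
((22455 - 1*(-2449)) + 6845)/(m + l(1)*(-639)) = ((22455 - 1*(-2449)) + 6845)/(-29795 - 1*(-639)) = ((22455 + 2449) + 6845)/(-29795 + 639) = (24904 + 6845)/(-29156) = 31749*(-1/29156) = -31749/29156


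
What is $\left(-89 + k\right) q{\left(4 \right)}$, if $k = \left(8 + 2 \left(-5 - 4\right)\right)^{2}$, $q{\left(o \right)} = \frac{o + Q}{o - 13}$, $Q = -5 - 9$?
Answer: $\frac{110}{9} \approx 12.222$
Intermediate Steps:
$Q = -14$
$q{\left(o \right)} = \frac{-14 + o}{-13 + o}$ ($q{\left(o \right)} = \frac{o - 14}{o - 13} = \frac{-14 + o}{-13 + o}$)
$k = 100$ ($k = \left(8 + 2 \left(-9\right)\right)^{2} = \left(8 - 18\right)^{2} = \left(-10\right)^{2} = 100$)
$\left(-89 + k\right) q{\left(4 \right)} = \left(-89 + 100\right) \frac{-14 + 4}{-13 + 4} = 11 \frac{1}{-9} \left(-10\right) = 11 \left(\left(- \frac{1}{9}\right) \left(-10\right)\right) = 11 \cdot \frac{10}{9} = \frac{110}{9}$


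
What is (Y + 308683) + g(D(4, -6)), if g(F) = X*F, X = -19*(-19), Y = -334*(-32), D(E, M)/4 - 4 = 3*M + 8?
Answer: 310707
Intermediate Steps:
D(E, M) = 48 + 12*M (D(E, M) = 16 + 4*(3*M + 8) = 16 + 4*(8 + 3*M) = 16 + (32 + 12*M) = 48 + 12*M)
Y = 10688
X = 361
g(F) = 361*F
(Y + 308683) + g(D(4, -6)) = (10688 + 308683) + 361*(48 + 12*(-6)) = 319371 + 361*(48 - 72) = 319371 + 361*(-24) = 319371 - 8664 = 310707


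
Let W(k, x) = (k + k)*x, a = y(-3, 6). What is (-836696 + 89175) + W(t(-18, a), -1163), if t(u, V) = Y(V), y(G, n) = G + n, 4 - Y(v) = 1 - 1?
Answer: -756825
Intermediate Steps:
Y(v) = 4 (Y(v) = 4 - (1 - 1) = 4 - 1*0 = 4 + 0 = 4)
a = 3 (a = -3 + 6 = 3)
t(u, V) = 4
W(k, x) = 2*k*x (W(k, x) = (2*k)*x = 2*k*x)
(-836696 + 89175) + W(t(-18, a), -1163) = (-836696 + 89175) + 2*4*(-1163) = -747521 - 9304 = -756825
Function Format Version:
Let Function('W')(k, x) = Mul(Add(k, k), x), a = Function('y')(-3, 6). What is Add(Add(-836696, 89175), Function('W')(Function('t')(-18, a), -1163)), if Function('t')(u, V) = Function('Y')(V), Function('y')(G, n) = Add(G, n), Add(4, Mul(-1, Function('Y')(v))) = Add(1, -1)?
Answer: -756825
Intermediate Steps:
Function('Y')(v) = 4 (Function('Y')(v) = Add(4, Mul(-1, Add(1, -1))) = Add(4, Mul(-1, 0)) = Add(4, 0) = 4)
a = 3 (a = Add(-3, 6) = 3)
Function('t')(u, V) = 4
Function('W')(k, x) = Mul(2, k, x) (Function('W')(k, x) = Mul(Mul(2, k), x) = Mul(2, k, x))
Add(Add(-836696, 89175), Function('W')(Function('t')(-18, a), -1163)) = Add(Add(-836696, 89175), Mul(2, 4, -1163)) = Add(-747521, -9304) = -756825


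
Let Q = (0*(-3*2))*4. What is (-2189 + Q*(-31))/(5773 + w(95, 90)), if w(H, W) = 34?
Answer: -2189/5807 ≈ -0.37696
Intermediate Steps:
Q = 0 (Q = (0*(-6))*4 = 0*4 = 0)
(-2189 + Q*(-31))/(5773 + w(95, 90)) = (-2189 + 0*(-31))/(5773 + 34) = (-2189 + 0)/5807 = -2189*1/5807 = -2189/5807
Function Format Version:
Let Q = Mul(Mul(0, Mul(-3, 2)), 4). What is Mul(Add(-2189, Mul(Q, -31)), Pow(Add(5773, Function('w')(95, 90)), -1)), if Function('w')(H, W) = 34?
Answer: Rational(-2189, 5807) ≈ -0.37696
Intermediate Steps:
Q = 0 (Q = Mul(Mul(0, -6), 4) = Mul(0, 4) = 0)
Mul(Add(-2189, Mul(Q, -31)), Pow(Add(5773, Function('w')(95, 90)), -1)) = Mul(Add(-2189, Mul(0, -31)), Pow(Add(5773, 34), -1)) = Mul(Add(-2189, 0), Pow(5807, -1)) = Mul(-2189, Rational(1, 5807)) = Rational(-2189, 5807)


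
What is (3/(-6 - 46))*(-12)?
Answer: 9/13 ≈ 0.69231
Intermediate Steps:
(3/(-6 - 46))*(-12) = (3/(-52))*(-12) = -1/52*3*(-12) = -3/52*(-12) = 9/13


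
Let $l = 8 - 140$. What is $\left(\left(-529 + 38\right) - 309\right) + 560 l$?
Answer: $-74720$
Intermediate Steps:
$l = -132$ ($l = 8 - 140 = -132$)
$\left(\left(-529 + 38\right) - 309\right) + 560 l = \left(\left(-529 + 38\right) - 309\right) + 560 \left(-132\right) = \left(-491 - 309\right) - 73920 = -800 - 73920 = -74720$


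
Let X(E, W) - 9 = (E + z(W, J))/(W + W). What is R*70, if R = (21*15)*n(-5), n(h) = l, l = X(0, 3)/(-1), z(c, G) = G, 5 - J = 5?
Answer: -198450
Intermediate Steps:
J = 0 (J = 5 - 1*5 = 5 - 5 = 0)
X(E, W) = 9 + E/(2*W) (X(E, W) = 9 + (E + 0)/(W + W) = 9 + E/((2*W)) = 9 + E*(1/(2*W)) = 9 + E/(2*W))
l = -9 (l = (9 + (½)*0/3)/(-1) = (9 + (½)*0*(⅓))*(-1) = (9 + 0)*(-1) = 9*(-1) = -9)
n(h) = -9
R = -2835 (R = (21*15)*(-9) = 315*(-9) = -2835)
R*70 = -2835*70 = -198450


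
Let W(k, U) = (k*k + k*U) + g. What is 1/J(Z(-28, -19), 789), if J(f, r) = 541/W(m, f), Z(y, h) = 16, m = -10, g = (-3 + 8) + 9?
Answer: -46/541 ≈ -0.085028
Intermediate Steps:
g = 14 (g = 5 + 9 = 14)
W(k, U) = 14 + k² + U*k (W(k, U) = (k*k + k*U) + 14 = (k² + U*k) + 14 = 14 + k² + U*k)
J(f, r) = 541/(114 - 10*f) (J(f, r) = 541/(14 + (-10)² + f*(-10)) = 541/(14 + 100 - 10*f) = 541/(114 - 10*f))
1/J(Z(-28, -19), 789) = 1/(541/(2*(57 - 5*16))) = 1/(541/(2*(57 - 80))) = 1/((541/2)/(-23)) = 1/((541/2)*(-1/23)) = 1/(-541/46) = -46/541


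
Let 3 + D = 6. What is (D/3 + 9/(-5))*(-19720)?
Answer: 15776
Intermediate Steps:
D = 3 (D = -3 + 6 = 3)
(D/3 + 9/(-5))*(-19720) = (3/3 + 9/(-5))*(-19720) = (3*(1/3) + 9*(-1/5))*(-19720) = (1 - 9/5)*(-19720) = -4/5*(-19720) = 15776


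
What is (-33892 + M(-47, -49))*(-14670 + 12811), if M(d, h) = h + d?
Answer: 63183692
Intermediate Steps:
M(d, h) = d + h
(-33892 + M(-47, -49))*(-14670 + 12811) = (-33892 + (-47 - 49))*(-14670 + 12811) = (-33892 - 96)*(-1859) = -33988*(-1859) = 63183692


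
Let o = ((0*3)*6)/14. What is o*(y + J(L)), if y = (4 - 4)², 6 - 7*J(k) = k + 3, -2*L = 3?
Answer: 0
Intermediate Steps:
L = -3/2 (L = -½*3 = -3/2 ≈ -1.5000)
J(k) = 3/7 - k/7 (J(k) = 6/7 - (k + 3)/7 = 6/7 - (3 + k)/7 = 6/7 + (-3/7 - k/7) = 3/7 - k/7)
o = 0 (o = (0*6)*(1/14) = 0*(1/14) = 0)
y = 0 (y = 0² = 0)
o*(y + J(L)) = 0*(0 + (3/7 - ⅐*(-3/2))) = 0*(0 + (3/7 + 3/14)) = 0*(0 + 9/14) = 0*(9/14) = 0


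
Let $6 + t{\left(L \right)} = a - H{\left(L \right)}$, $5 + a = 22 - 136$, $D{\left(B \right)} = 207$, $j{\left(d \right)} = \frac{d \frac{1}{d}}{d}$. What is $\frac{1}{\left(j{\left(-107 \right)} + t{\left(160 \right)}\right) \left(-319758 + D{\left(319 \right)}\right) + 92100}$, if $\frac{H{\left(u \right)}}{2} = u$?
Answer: $\frac{107}{15225595116} \approx 7.0276 \cdot 10^{-9}$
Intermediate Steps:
$H{\left(u \right)} = 2 u$
$j{\left(d \right)} = \frac{1}{d}$ ($j{\left(d \right)} = 1 \frac{1}{d} = \frac{1}{d}$)
$a = -119$ ($a = -5 + \left(22 - 136\right) = -5 - 114 = -119$)
$t{\left(L \right)} = -125 - 2 L$ ($t{\left(L \right)} = -6 - \left(119 + 2 L\right) = -125 - 2 L$)
$\frac{1}{\left(j{\left(-107 \right)} + t{\left(160 \right)}\right) \left(-319758 + D{\left(319 \right)}\right) + 92100} = \frac{1}{\left(\frac{1}{-107} - 445\right) \left(-319758 + 207\right) + 92100} = \frac{1}{\left(- \frac{1}{107} - 445\right) \left(-319551\right) + 92100} = \frac{1}{\left(- \frac{47616}{107}\right) \left(-319551\right) + 92100} = \frac{1}{\frac{15215740416}{107} + 92100} = \frac{1}{\frac{15225595116}{107}} = \frac{107}{15225595116}$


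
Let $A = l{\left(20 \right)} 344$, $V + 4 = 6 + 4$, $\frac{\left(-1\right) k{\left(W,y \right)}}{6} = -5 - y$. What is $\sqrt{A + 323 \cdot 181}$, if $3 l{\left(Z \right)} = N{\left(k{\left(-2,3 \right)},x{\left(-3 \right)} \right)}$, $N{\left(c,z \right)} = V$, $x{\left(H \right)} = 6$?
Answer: $\sqrt{59151} \approx 243.21$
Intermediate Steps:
$k{\left(W,y \right)} = 30 + 6 y$ ($k{\left(W,y \right)} = - 6 \left(-5 - y\right) = 30 + 6 y$)
$V = 6$ ($V = -4 + \left(6 + 4\right) = -4 + 10 = 6$)
$N{\left(c,z \right)} = 6$
$l{\left(Z \right)} = 2$ ($l{\left(Z \right)} = \frac{1}{3} \cdot 6 = 2$)
$A = 688$ ($A = 2 \cdot 344 = 688$)
$\sqrt{A + 323 \cdot 181} = \sqrt{688 + 323 \cdot 181} = \sqrt{688 + 58463} = \sqrt{59151}$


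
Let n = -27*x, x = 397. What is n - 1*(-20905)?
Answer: 10186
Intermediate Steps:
n = -10719 (n = -27*397 = -10719)
n - 1*(-20905) = -10719 - 1*(-20905) = -10719 + 20905 = 10186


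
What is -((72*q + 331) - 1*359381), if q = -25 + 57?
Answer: 356746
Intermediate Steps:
q = 32
-((72*q + 331) - 1*359381) = -((72*32 + 331) - 1*359381) = -((2304 + 331) - 359381) = -(2635 - 359381) = -1*(-356746) = 356746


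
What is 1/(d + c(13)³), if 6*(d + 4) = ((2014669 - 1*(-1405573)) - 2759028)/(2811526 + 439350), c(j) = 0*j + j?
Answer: 9752628/21387843811 ≈ 0.00045599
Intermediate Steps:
c(j) = j (c(j) = 0 + j = j)
d = -38679905/9752628 (d = -4 + (((2014669 - 1*(-1405573)) - 2759028)/(2811526 + 439350))/6 = -4 + (((2014669 + 1405573) - 2759028)/3250876)/6 = -4 + ((3420242 - 2759028)*(1/3250876))/6 = -4 + (661214*(1/3250876))/6 = -4 + (⅙)*(330607/1625438) = -4 + 330607/9752628 = -38679905/9752628 ≈ -3.9661)
1/(d + c(13)³) = 1/(-38679905/9752628 + 13³) = 1/(-38679905/9752628 + 2197) = 1/(21387843811/9752628) = 9752628/21387843811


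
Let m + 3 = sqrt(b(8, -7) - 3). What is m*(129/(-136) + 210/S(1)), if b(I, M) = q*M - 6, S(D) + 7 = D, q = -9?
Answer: 14667/136 - 14667*sqrt(6)/136 ≈ -156.32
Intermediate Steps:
S(D) = -7 + D
b(I, M) = -6 - 9*M (b(I, M) = -9*M - 6 = -6 - 9*M)
m = -3 + 3*sqrt(6) (m = -3 + sqrt((-6 - 9*(-7)) - 3) = -3 + sqrt((-6 + 63) - 3) = -3 + sqrt(57 - 3) = -3 + sqrt(54) = -3 + 3*sqrt(6) ≈ 4.3485)
m*(129/(-136) + 210/S(1)) = (-3 + 3*sqrt(6))*(129/(-136) + 210/(-7 + 1)) = (-3 + 3*sqrt(6))*(129*(-1/136) + 210/(-6)) = (-3 + 3*sqrt(6))*(-129/136 + 210*(-1/6)) = (-3 + 3*sqrt(6))*(-129/136 - 35) = (-3 + 3*sqrt(6))*(-4889/136) = 14667/136 - 14667*sqrt(6)/136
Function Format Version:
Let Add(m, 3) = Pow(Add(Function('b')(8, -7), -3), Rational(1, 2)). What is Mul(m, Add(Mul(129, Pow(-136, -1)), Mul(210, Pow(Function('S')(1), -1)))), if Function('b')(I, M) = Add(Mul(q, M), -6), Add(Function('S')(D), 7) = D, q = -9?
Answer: Add(Rational(14667, 136), Mul(Rational(-14667, 136), Pow(6, Rational(1, 2)))) ≈ -156.32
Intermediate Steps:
Function('S')(D) = Add(-7, D)
Function('b')(I, M) = Add(-6, Mul(-9, M)) (Function('b')(I, M) = Add(Mul(-9, M), -6) = Add(-6, Mul(-9, M)))
m = Add(-3, Mul(3, Pow(6, Rational(1, 2)))) (m = Add(-3, Pow(Add(Add(-6, Mul(-9, -7)), -3), Rational(1, 2))) = Add(-3, Pow(Add(Add(-6, 63), -3), Rational(1, 2))) = Add(-3, Pow(Add(57, -3), Rational(1, 2))) = Add(-3, Pow(54, Rational(1, 2))) = Add(-3, Mul(3, Pow(6, Rational(1, 2)))) ≈ 4.3485)
Mul(m, Add(Mul(129, Pow(-136, -1)), Mul(210, Pow(Function('S')(1), -1)))) = Mul(Add(-3, Mul(3, Pow(6, Rational(1, 2)))), Add(Mul(129, Pow(-136, -1)), Mul(210, Pow(Add(-7, 1), -1)))) = Mul(Add(-3, Mul(3, Pow(6, Rational(1, 2)))), Add(Mul(129, Rational(-1, 136)), Mul(210, Pow(-6, -1)))) = Mul(Add(-3, Mul(3, Pow(6, Rational(1, 2)))), Add(Rational(-129, 136), Mul(210, Rational(-1, 6)))) = Mul(Add(-3, Mul(3, Pow(6, Rational(1, 2)))), Add(Rational(-129, 136), -35)) = Mul(Add(-3, Mul(3, Pow(6, Rational(1, 2)))), Rational(-4889, 136)) = Add(Rational(14667, 136), Mul(Rational(-14667, 136), Pow(6, Rational(1, 2))))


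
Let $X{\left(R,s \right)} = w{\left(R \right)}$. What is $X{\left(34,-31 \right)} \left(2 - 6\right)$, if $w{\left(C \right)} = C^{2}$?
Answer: $-4624$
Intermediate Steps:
$X{\left(R,s \right)} = R^{2}$
$X{\left(34,-31 \right)} \left(2 - 6\right) = 34^{2} \left(2 - 6\right) = 1156 \left(2 - 6\right) = 1156 \left(-4\right) = -4624$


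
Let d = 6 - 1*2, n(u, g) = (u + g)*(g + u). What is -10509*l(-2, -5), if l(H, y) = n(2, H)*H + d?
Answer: -42036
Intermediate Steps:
n(u, g) = (g + u)**2 (n(u, g) = (g + u)*(g + u) = (g + u)**2)
d = 4 (d = 6 - 2 = 4)
l(H, y) = 4 + H*(2 + H)**2 (l(H, y) = (H + 2)**2*H + 4 = (2 + H)**2*H + 4 = H*(2 + H)**2 + 4 = 4 + H*(2 + H)**2)
-10509*l(-2, -5) = -10509*(4 - 2*(2 - 2)**2) = -10509*(4 - 2*0**2) = -10509*(4 - 2*0) = -10509*(4 + 0) = -10509*4 = -42036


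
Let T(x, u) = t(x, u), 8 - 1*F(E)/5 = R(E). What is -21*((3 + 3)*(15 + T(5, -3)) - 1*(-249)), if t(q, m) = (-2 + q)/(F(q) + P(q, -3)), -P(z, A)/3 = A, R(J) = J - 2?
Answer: -121212/17 ≈ -7130.1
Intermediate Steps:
R(J) = -2 + J
F(E) = 50 - 5*E (F(E) = 40 - 5*(-2 + E) = 40 + (10 - 5*E) = 50 - 5*E)
P(z, A) = -3*A
t(q, m) = (-2 + q)/(59 - 5*q) (t(q, m) = (-2 + q)/((50 - 5*q) - 3*(-3)) = (-2 + q)/((50 - 5*q) + 9) = (-2 + q)/(59 - 5*q))
T(x, u) = (2 - x)/(-59 + 5*x)
-21*((3 + 3)*(15 + T(5, -3)) - 1*(-249)) = -21*((3 + 3)*(15 + (2 - 1*5)/(-59 + 5*5)) - 1*(-249)) = -21*(6*(15 + (2 - 5)/(-59 + 25)) + 249) = -21*(6*(15 - 3/(-34)) + 249) = -21*(6*(15 - 1/34*(-3)) + 249) = -21*(6*(15 + 3/34) + 249) = -21*(6*(513/34) + 249) = -21*(1539/17 + 249) = -21*5772/17 = -121212/17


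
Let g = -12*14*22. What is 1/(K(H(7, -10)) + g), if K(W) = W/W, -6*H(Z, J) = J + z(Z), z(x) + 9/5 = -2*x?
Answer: -1/3695 ≈ -0.00027064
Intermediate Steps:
z(x) = -9/5 - 2*x
H(Z, J) = 3/10 - J/6 + Z/3 (H(Z, J) = -(J + (-9/5 - 2*Z))/6 = -(-9/5 + J - 2*Z)/6 = 3/10 - J/6 + Z/3)
g = -3696 (g = -168*22 = -3696)
K(W) = 1
1/(K(H(7, -10)) + g) = 1/(1 - 3696) = 1/(-3695) = -1/3695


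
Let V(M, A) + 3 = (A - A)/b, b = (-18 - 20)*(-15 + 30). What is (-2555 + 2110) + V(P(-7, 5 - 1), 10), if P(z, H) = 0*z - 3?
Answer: -448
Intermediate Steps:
b = -570 (b = -38*15 = -570)
P(z, H) = -3 (P(z, H) = 0 - 3 = -3)
V(M, A) = -3 (V(M, A) = -3 + (A - A)/(-570) = -3 + 0*(-1/570) = -3 + 0 = -3)
(-2555 + 2110) + V(P(-7, 5 - 1), 10) = (-2555 + 2110) - 3 = -445 - 3 = -448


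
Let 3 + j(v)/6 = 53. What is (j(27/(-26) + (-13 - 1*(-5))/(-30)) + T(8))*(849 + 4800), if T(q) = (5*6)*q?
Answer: 3050460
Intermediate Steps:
j(v) = 300 (j(v) = -18 + 6*53 = -18 + 318 = 300)
T(q) = 30*q
(j(27/(-26) + (-13 - 1*(-5))/(-30)) + T(8))*(849 + 4800) = (300 + 30*8)*(849 + 4800) = (300 + 240)*5649 = 540*5649 = 3050460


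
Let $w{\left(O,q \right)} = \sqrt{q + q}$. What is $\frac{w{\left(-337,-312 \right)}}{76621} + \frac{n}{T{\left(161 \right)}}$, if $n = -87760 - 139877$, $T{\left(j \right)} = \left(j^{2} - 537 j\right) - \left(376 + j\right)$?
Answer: $\frac{227637}{61073} + \frac{4 i \sqrt{39}}{76621} \approx 3.7273 + 0.00032602 i$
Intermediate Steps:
$w{\left(O,q \right)} = \sqrt{2} \sqrt{q}$ ($w{\left(O,q \right)} = \sqrt{2 q} = \sqrt{2} \sqrt{q}$)
$T{\left(j \right)} = -376 + j^{2} - 538 j$
$n = -227637$
$\frac{w{\left(-337,-312 \right)}}{76621} + \frac{n}{T{\left(161 \right)}} = \frac{\sqrt{2} \sqrt{-312}}{76621} - \frac{227637}{-376 + 161^{2} - 86618} = \sqrt{2} \cdot 2 i \sqrt{78} \cdot \frac{1}{76621} - \frac{227637}{-376 + 25921 - 86618} = 4 i \sqrt{39} \cdot \frac{1}{76621} - \frac{227637}{-61073} = \frac{4 i \sqrt{39}}{76621} - - \frac{227637}{61073} = \frac{4 i \sqrt{39}}{76621} + \frac{227637}{61073} = \frac{227637}{61073} + \frac{4 i \sqrt{39}}{76621}$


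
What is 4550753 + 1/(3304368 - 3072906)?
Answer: 1053326390887/231462 ≈ 4.5508e+6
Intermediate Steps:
4550753 + 1/(3304368 - 3072906) = 4550753 + 1/231462 = 1053326390887/231462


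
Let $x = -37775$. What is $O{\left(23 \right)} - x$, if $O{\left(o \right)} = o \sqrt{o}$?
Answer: $37775 + 23 \sqrt{23} \approx 37885.0$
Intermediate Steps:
$O{\left(o \right)} = o^{\frac{3}{2}}$
$O{\left(23 \right)} - x = 23^{\frac{3}{2}} - -37775 = 23 \sqrt{23} + 37775 = 37775 + 23 \sqrt{23}$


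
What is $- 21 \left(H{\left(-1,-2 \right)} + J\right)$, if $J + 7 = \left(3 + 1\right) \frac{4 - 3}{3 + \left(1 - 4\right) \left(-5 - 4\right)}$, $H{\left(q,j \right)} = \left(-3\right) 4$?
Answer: $\frac{1981}{5} \approx 396.2$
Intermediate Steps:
$H{\left(q,j \right)} = -12$
$J = - \frac{103}{15}$ ($J = -7 + \left(3 + 1\right) \frac{4 - 3}{3 + \left(1 - 4\right) \left(-5 - 4\right)} = -7 + 4 \cdot 1 \frac{1}{3 - -27} = -7 + 4 \cdot 1 \frac{1}{3 + 27} = -7 + 4 \cdot 1 \cdot \frac{1}{30} = -7 + 4 \cdot \frac{1}{30} = -7 + \frac{2}{15} = - \frac{103}{15} \approx -6.8667$)
$- 21 \left(H{\left(-1,-2 \right)} + J\right) = - 21 \left(-12 - \frac{103}{15}\right) = \left(-21\right) \left(- \frac{283}{15}\right) = \frac{1981}{5}$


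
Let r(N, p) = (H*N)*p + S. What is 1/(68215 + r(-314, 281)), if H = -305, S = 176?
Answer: 1/26979761 ≈ 3.7065e-8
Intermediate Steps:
r(N, p) = 176 - 305*N*p (r(N, p) = (-305*N)*p + 176 = -305*N*p + 176 = 176 - 305*N*p)
1/(68215 + r(-314, 281)) = 1/(68215 + (176 - 305*(-314)*281)) = 1/(68215 + (176 + 26911370)) = 1/(68215 + 26911546) = 1/26979761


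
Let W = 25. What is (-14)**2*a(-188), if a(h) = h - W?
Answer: -41748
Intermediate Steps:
a(h) = -25 + h (a(h) = h - 1*25 = h - 25 = -25 + h)
(-14)**2*a(-188) = (-14)**2*(-25 - 188) = 196*(-213) = -41748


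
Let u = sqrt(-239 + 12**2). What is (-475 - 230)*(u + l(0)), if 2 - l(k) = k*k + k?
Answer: -1410 - 705*I*sqrt(95) ≈ -1410.0 - 6871.5*I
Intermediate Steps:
u = I*sqrt(95) (u = sqrt(-239 + 144) = sqrt(-95) = I*sqrt(95) ≈ 9.7468*I)
l(k) = 2 - k - k**2 (l(k) = 2 - (k*k + k) = 2 - (k**2 + k) = 2 - (k + k**2) = 2 + (-k - k**2) = 2 - k - k**2)
(-475 - 230)*(u + l(0)) = (-475 - 230)*(I*sqrt(95) + (2 - 1*0 - 1*0**2)) = -705*(I*sqrt(95) + (2 + 0 - 1*0)) = -705*(I*sqrt(95) + (2 + 0 + 0)) = -705*(I*sqrt(95) + 2) = -705*(2 + I*sqrt(95)) = -1410 - 705*I*sqrt(95)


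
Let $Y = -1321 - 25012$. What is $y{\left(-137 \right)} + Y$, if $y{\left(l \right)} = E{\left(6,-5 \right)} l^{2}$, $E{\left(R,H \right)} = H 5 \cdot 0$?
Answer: $-26333$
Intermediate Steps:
$Y = -26333$ ($Y = -1321 - 25012 = -26333$)
$E{\left(R,H \right)} = 0$ ($E{\left(R,H \right)} = 5 H 0 = 0$)
$y{\left(l \right)} = 0$ ($y{\left(l \right)} = 0 l^{2} = 0$)
$y{\left(-137 \right)} + Y = 0 - 26333 = -26333$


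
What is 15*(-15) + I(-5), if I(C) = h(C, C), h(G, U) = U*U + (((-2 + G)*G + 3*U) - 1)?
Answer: -181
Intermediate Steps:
h(G, U) = -1 + U**2 + 3*U + G*(-2 + G) (h(G, U) = U**2 + ((G*(-2 + G) + 3*U) - 1) = U**2 + ((3*U + G*(-2 + G)) - 1) = U**2 + (-1 + 3*U + G*(-2 + G)) = -1 + U**2 + 3*U + G*(-2 + G))
I(C) = -1 + C + 2*C**2 (I(C) = -1 + C**2 + C**2 - 2*C + 3*C = -1 + C + 2*C**2)
15*(-15) + I(-5) = 15*(-15) + (-1 - 5 + 2*(-5)**2) = -225 + (-1 - 5 + 2*25) = -225 + (-1 - 5 + 50) = -225 + 44 = -181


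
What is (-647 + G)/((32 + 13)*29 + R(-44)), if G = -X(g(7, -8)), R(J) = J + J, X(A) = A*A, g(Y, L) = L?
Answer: -711/1217 ≈ -0.58422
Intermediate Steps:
X(A) = A²
R(J) = 2*J
G = -64 (G = -1*(-8)² = -1*64 = -64)
(-647 + G)/((32 + 13)*29 + R(-44)) = (-647 - 64)/((32 + 13)*29 + 2*(-44)) = -711/(45*29 - 88) = -711/(1305 - 88) = -711/1217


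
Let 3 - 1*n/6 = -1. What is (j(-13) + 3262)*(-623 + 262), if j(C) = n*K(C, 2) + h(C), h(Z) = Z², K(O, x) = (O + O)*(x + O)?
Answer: -3716495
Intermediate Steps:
n = 24 (n = 18 - 6*(-1) = 18 + 6 = 24)
K(O, x) = 2*O*(O + x) (K(O, x) = (2*O)*(O + x) = 2*O*(O + x))
j(C) = C² + 48*C*(2 + C) (j(C) = 24*(2*C*(C + 2)) + C² = 24*(2*C*(2 + C)) + C² = 48*C*(2 + C) + C² = C² + 48*C*(2 + C))
(j(-13) + 3262)*(-623 + 262) = (-13*(96 + 49*(-13)) + 3262)*(-623 + 262) = (-13*(96 - 637) + 3262)*(-361) = (-13*(-541) + 3262)*(-361) = (7033 + 3262)*(-361) = 10295*(-361) = -3716495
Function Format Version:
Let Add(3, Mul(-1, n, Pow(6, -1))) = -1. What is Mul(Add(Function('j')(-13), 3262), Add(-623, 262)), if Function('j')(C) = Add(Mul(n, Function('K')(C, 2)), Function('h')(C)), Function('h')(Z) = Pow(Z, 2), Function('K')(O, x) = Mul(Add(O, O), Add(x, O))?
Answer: -3716495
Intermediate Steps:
n = 24 (n = Add(18, Mul(-6, -1)) = Add(18, 6) = 24)
Function('K')(O, x) = Mul(2, O, Add(O, x)) (Function('K')(O, x) = Mul(Mul(2, O), Add(O, x)) = Mul(2, O, Add(O, x)))
Function('j')(C) = Add(Pow(C, 2), Mul(48, C, Add(2, C))) (Function('j')(C) = Add(Mul(24, Mul(2, C, Add(C, 2))), Pow(C, 2)) = Add(Mul(24, Mul(2, C, Add(2, C))), Pow(C, 2)) = Add(Mul(48, C, Add(2, C)), Pow(C, 2)) = Add(Pow(C, 2), Mul(48, C, Add(2, C))))
Mul(Add(Function('j')(-13), 3262), Add(-623, 262)) = Mul(Add(Mul(-13, Add(96, Mul(49, -13))), 3262), Add(-623, 262)) = Mul(Add(Mul(-13, Add(96, -637)), 3262), -361) = Mul(Add(Mul(-13, -541), 3262), -361) = Mul(Add(7033, 3262), -361) = Mul(10295, -361) = -3716495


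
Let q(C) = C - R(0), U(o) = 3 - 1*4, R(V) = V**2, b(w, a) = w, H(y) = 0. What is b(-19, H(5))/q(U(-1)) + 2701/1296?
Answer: 27325/1296 ≈ 21.084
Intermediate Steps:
U(o) = -1 (U(o) = 3 - 4 = -1)
q(C) = C (q(C) = C - 1*0**2 = C - 1*0 = C + 0 = C)
b(-19, H(5))/q(U(-1)) + 2701/1296 = -19/(-1) + 2701/1296 = -19*(-1) + 2701*(1/1296) = 19 + 2701/1296 = 27325/1296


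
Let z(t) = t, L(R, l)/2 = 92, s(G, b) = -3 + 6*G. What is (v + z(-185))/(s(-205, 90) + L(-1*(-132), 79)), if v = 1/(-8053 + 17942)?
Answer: 1829464/10373561 ≈ 0.17636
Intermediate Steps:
L(R, l) = 184 (L(R, l) = 2*92 = 184)
v = 1/9889 ≈ 0.00010112
(v + z(-185))/(s(-205, 90) + L(-1*(-132), 79)) = (1/9889 - 185)/((-3 + 6*(-205)) + 184) = -1829464/(9889*((-3 - 1230) + 184)) = -1829464/(9889*(-1233 + 184)) = -1829464/9889/(-1049) = -1829464/9889*(-1/1049) = 1829464/10373561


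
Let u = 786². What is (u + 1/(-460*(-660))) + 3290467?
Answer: 1186548646801/303600 ≈ 3.9083e+6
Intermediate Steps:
u = 617796
(u + 1/(-460*(-660))) + 3290467 = (617796 + 1/(-460*(-660))) + 3290467 = (617796 + 1/303600) + 3290467 = 187562865601/303600 + 3290467 = 1186548646801/303600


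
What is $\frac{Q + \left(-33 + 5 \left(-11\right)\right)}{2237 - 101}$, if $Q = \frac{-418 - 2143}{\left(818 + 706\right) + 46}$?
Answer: $- \frac{46907}{1117840} \approx -0.041962$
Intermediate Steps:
$Q = - \frac{2561}{1570}$ ($Q = - \frac{2561}{1524 + 46} = - \frac{2561}{1570} \approx -1.6312$)
$\frac{Q + \left(-33 + 5 \left(-11\right)\right)}{2237 - 101} = \frac{- \frac{2561}{1570} + \left(-33 + 5 \left(-11\right)\right)}{2237 - 101} = \frac{- \frac{2561}{1570} - 88}{2136} = \left(- \frac{2561}{1570} - 88\right) \frac{1}{2136} = \left(- \frac{140721}{1570}\right) \frac{1}{2136} = - \frac{46907}{1117840}$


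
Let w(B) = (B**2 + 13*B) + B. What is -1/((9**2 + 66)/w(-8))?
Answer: 16/49 ≈ 0.32653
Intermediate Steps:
w(B) = B**2 + 14*B
-1/((9**2 + 66)/w(-8)) = -1/((9**2 + 66)/((-8*(14 - 8)))) = -1/((81 + 66)/((-8*6))) = -1/(147/(-48)) = -1/((-1/48*147)) = -1/(-49/16) = -1*(-16/49) = 16/49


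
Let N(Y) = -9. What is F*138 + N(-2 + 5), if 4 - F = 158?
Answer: -21261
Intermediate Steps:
F = -154 (F = 4 - 1*158 = 4 - 158 = -154)
F*138 + N(-2 + 5) = -154*138 - 9 = -21252 - 9 = -21261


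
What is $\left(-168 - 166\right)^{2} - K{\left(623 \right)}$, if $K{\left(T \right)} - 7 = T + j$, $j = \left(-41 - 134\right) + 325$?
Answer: $110776$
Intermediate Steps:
$j = 150$ ($j = -175 + 325 = 150$)
$K{\left(T \right)} = 157 + T$ ($K{\left(T \right)} = 7 + \left(T + 150\right) = 7 + \left(150 + T\right) = 157 + T$)
$\left(-168 - 166\right)^{2} - K{\left(623 \right)} = \left(-168 - 166\right)^{2} - \left(157 + 623\right) = \left(-334\right)^{2} - 780 = 111556 - 780 = 110776$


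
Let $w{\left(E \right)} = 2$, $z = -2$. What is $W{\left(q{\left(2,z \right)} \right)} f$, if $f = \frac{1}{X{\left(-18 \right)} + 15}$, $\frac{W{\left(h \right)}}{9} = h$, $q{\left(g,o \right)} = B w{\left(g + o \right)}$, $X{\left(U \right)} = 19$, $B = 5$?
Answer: $\frac{45}{17} \approx 2.6471$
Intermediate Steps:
$q{\left(g,o \right)} = 10$ ($q{\left(g,o \right)} = 5 \cdot 2 = 10$)
$W{\left(h \right)} = 9 h$
$f = \frac{1}{34}$ ($f = \frac{1}{19 + 15} = \frac{1}{34} \approx 0.029412$)
$W{\left(q{\left(2,z \right)} \right)} f = 9 \cdot 10 \cdot \frac{1}{34} = 90 \cdot \frac{1}{34} = \frac{45}{17}$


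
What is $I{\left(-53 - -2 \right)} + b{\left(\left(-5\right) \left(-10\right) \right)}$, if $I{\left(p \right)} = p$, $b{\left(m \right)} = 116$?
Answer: $65$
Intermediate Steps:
$I{\left(-53 - -2 \right)} + b{\left(\left(-5\right) \left(-10\right) \right)} = \left(-53 - -2\right) + 116 = \left(-53 + 2\right) + 116 = -51 + 116 = 65$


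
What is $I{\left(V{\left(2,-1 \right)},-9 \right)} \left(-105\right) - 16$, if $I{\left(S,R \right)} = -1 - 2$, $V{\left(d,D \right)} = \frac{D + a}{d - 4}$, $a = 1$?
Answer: $299$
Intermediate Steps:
$V{\left(d,D \right)} = \frac{1 + D}{-4 + d}$ ($V{\left(d,D \right)} = \frac{D + 1}{d - 4} = \frac{1 + D}{-4 + d}$)
$I{\left(S,R \right)} = -3$ ($I{\left(S,R \right)} = -1 - 2 = -3$)
$I{\left(V{\left(2,-1 \right)},-9 \right)} \left(-105\right) - 16 = \left(-3\right) \left(-105\right) - 16 = 315 - 16 = 299$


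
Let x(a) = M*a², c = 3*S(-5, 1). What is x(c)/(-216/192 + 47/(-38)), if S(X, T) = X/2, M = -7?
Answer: 59850/359 ≈ 166.71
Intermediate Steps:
S(X, T) = X/2 (S(X, T) = X*(½) = X/2)
c = -15/2 (c = 3*((½)*(-5)) = 3*(-5/2) = -15/2 ≈ -7.5000)
x(a) = -7*a²
x(c)/(-216/192 + 47/(-38)) = (-7*(-15/2)²)/(-216/192 + 47/(-38)) = (-7*225/4)/(-216*1/192 + 47*(-1/38)) = -1575/(4*(-9/8 - 47/38)) = -1575/(4*(-359/152)) = -1575/4*(-152/359) = 59850/359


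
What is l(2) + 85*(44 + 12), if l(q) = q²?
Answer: 4764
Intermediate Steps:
l(2) + 85*(44 + 12) = 2² + 85*(44 + 12) = 4 + 85*56 = 4 + 4760 = 4764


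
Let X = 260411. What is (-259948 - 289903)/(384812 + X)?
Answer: -549851/645223 ≈ -0.85219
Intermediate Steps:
(-259948 - 289903)/(384812 + X) = (-259948 - 289903)/(384812 + 260411) = -549851/645223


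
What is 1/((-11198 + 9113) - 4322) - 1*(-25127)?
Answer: 160988688/6407 ≈ 25127.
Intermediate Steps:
1/((-11198 + 9113) - 4322) - 1*(-25127) = 1/(-2085 - 4322) + 25127 = 1/(-6407) + 25127 = -1/6407 + 25127 = 160988688/6407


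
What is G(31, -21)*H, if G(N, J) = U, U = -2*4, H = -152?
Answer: 1216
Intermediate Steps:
U = -8
G(N, J) = -8
G(31, -21)*H = -8*(-152) = 1216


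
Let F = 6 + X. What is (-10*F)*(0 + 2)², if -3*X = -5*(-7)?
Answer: 680/3 ≈ 226.67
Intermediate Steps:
X = -35/3 (X = -(-5)*(-7)/3 = -⅓*35 = -35/3 ≈ -11.667)
F = -17/3 (F = 6 - 35/3 = -17/3 ≈ -5.6667)
(-10*F)*(0 + 2)² = (-10*(-17/3))*(0 + 2)² = (170/3)*2² = (170/3)*4 = 680/3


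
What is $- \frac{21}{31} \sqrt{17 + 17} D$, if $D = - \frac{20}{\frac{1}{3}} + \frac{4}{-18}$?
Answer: $\frac{3794 \sqrt{34}}{93} \approx 237.88$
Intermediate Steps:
$D = - \frac{542}{9}$ ($D = - 20 \frac{1}{\frac{1}{3}} + 4 \left(- \frac{1}{18}\right) = \left(-20\right) 3 - \frac{2}{9} = -60 - \frac{2}{9} = - \frac{542}{9} \approx -60.222$)
$- \frac{21}{31} \sqrt{17 + 17} D = - \frac{21}{31} \sqrt{17 + 17} \left(- \frac{542}{9}\right) = \left(-21\right) \frac{1}{31} \sqrt{34} \left(- \frac{542}{9}\right) = - \frac{21 \sqrt{34}}{31} \left(- \frac{542}{9}\right) = \frac{3794 \sqrt{34}}{93}$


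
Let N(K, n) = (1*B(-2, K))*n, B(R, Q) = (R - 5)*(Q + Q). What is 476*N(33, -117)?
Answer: 25729704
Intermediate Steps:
B(R, Q) = 2*Q*(-5 + R) (B(R, Q) = (-5 + R)*(2*Q) = 2*Q*(-5 + R))
N(K, n) = -14*K*n (N(K, n) = (1*(2*K*(-5 - 2)))*n = (1*(2*K*(-7)))*n = (1*(-14*K))*n = (-14*K)*n = -14*K*n)
476*N(33, -117) = 476*(-14*33*(-117)) = 476*54054 = 25729704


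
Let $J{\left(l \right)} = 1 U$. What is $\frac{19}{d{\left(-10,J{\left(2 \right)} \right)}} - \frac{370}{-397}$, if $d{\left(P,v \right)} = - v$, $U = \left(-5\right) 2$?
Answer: $\frac{11243}{3970} \approx 2.832$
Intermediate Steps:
$U = -10$
$J{\left(l \right)} = -10$ ($J{\left(l \right)} = 1 \left(-10\right) = -10$)
$\frac{19}{d{\left(-10,J{\left(2 \right)} \right)}} - \frac{370}{-397} = \frac{19}{\left(-1\right) \left(-10\right)} - \frac{370}{-397} = \frac{19}{10} - - \frac{370}{397} = 19 \cdot \frac{1}{10} + \frac{370}{397} = \frac{19}{10} + \frac{370}{397} = \frac{11243}{3970}$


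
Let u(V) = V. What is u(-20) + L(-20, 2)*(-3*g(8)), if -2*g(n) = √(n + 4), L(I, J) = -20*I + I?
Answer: -20 + 1140*√3 ≈ 1954.5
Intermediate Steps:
L(I, J) = -19*I
g(n) = -√(4 + n)/2 (g(n) = -√(n + 4)/2 = -√(4 + n)/2)
u(-20) + L(-20, 2)*(-3*g(8)) = -20 + (-19*(-20))*(-(-3)*√(4 + 8)/2) = -20 + 380*(-(-3)*√12/2) = -20 + 380*(-(-3)*2*√3/2) = -20 + 380*(-(-3)*√3) = -20 + 380*(3*√3) = -20 + 1140*√3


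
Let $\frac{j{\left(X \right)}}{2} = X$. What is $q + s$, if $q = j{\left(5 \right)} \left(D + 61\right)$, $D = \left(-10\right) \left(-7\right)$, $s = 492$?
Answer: $1802$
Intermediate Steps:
$j{\left(X \right)} = 2 X$
$D = 70$
$q = 1310$ ($q = 2 \cdot 5 \left(70 + 61\right) = 10 \cdot 131 = 1310$)
$q + s = 1310 + 492 = 1802$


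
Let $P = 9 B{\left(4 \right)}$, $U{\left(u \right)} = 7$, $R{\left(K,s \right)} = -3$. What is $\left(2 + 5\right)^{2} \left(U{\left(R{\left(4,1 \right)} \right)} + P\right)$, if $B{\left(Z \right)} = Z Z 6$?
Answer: $42679$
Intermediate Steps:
$B{\left(Z \right)} = 6 Z^{2}$ ($B{\left(Z \right)} = Z^{2} \cdot 6 = 6 Z^{2}$)
$P = 864$ ($P = 9 \cdot 6 \cdot 4^{2} = 9 \cdot 6 \cdot 16 = 9 \cdot 96 = 864$)
$\left(2 + 5\right)^{2} \left(U{\left(R{\left(4,1 \right)} \right)} + P\right) = \left(2 + 5\right)^{2} \left(7 + 864\right) = 7^{2} \cdot 871 = 49 \cdot 871 = 42679$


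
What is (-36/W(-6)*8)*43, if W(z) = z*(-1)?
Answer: -2064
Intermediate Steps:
W(z) = -z
(-36/W(-6)*8)*43 = (-36/((-1*(-6)))*8)*43 = (-36/6*8)*43 = (-36*⅙*8)*43 = -6*8*43 = -48*43 = -2064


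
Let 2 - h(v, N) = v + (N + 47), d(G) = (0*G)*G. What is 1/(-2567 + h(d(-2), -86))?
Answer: -1/2526 ≈ -0.00039588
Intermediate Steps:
d(G) = 0 (d(G) = 0*G = 0)
h(v, N) = -45 - N - v (h(v, N) = 2 - (v + (N + 47)) = 2 - (v + (47 + N)) = 2 - (47 + N + v) = 2 + (-47 - N - v) = -45 - N - v)
1/(-2567 + h(d(-2), -86)) = 1/(-2567 + (-45 - 1*(-86) - 1*0)) = 1/(-2567 + (-45 + 86 + 0)) = 1/(-2567 + 41) = 1/(-2526) = -1/2526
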